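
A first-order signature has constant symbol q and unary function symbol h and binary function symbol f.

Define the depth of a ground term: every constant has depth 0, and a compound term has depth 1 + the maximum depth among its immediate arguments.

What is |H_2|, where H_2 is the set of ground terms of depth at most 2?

Write N_k for the number of ground terms of depth ≤ k. A term of depth ≤ k is either a constant or a function symbol applied to arguments of depth ≤ k−1, so N_k = 1 + N_{k-1} + N_{k-1}^2.
N_0 = 1
N_1 = 1 + 1 + 1^2 = 3
N_2 = 1 + 3 + 3^2 = 13

13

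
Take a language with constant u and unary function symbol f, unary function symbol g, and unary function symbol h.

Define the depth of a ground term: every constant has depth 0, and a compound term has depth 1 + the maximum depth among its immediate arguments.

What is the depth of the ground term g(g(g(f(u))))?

depth(f(u)) = 1 + depth(u) = 1 + 0 = 1
depth(g(f(u))) = 1 + depth(f(u)) = 1 + 1 = 2
depth(g(g(f(u)))) = 1 + depth(g(f(u))) = 1 + 2 = 3
depth(g(g(g(f(u))))) = 1 + depth(g(g(f(u)))) = 1 + 3 = 4

4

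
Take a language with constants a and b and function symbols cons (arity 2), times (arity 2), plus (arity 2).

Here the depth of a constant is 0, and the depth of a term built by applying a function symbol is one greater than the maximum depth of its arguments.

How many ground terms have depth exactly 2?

576

If N_k denotes the number of depth-≤k ground terms, the 2 constants give N_0 = 2, and each function symbol of arity r contributes N_{k-1}^r new terms at level k: N_k = 2 + N_{k-1}^2 + N_{k-1}^2 + N_{k-1}^2.
N_0 = 2
N_1 = 2 + 2^2 + 2^2 + 2^2 = 14
N_2 = 2 + 14^2 + 14^2 + 14^2 = 590
Terms of depth exactly 2: N_2 − N_1 = 590 − 14 = 576.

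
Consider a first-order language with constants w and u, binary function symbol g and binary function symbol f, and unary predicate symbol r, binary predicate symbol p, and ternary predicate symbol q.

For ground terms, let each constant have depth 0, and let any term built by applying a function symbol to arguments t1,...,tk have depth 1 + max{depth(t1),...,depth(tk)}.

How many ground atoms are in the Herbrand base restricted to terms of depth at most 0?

14

First count ground terms of depth ≤ 0.
Write N_k for the number of ground terms of depth ≤ k. A term of depth ≤ k is either a constant or a function symbol applied to arguments of depth ≤ k−1, so N_k = 2 + N_{k-1}^2 + N_{k-1}^2.
N_0 = 2
Explicitly: w, u.
So |H| = 2.
A ground atom is a predicate applied to a tuple of terms from H, so the count is the sum over predicates of |H|^arity:
  r: 2;  p: 2^2 = 4;  q: 2^3 = 8
Total ground atoms: 2 + 4 + 8 = 14.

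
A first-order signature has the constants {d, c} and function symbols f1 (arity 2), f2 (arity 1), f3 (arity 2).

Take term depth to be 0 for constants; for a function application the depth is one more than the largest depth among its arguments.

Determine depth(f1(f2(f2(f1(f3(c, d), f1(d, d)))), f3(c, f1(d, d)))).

5

depth(f3(c, d)) = 1 + max(0, 0) = 1
depth(f1(d, d)) = 1 + max(0, 0) = 1
depth(f1(f3(c, d), f1(d, d))) = 1 + max(1, 1) = 2
depth(f2(f1(f3(c, d), f1(d, d)))) = 1 + depth(f1(f3(c, d), f1(d, d))) = 1 + 2 = 3
depth(f2(f2(f1(f3(c, d), f1(d, d))))) = 1 + depth(f2(f1(f3(c, d), f1(d, d)))) = 1 + 3 = 4
depth(f3(c, f1(d, d))) = 1 + max(0, 1) = 2
depth(f1(f2(f2(f1(f3(c, d), f1(d, d)))), f3(c, f1(d, d)))) = 1 + max(4, 2) = 5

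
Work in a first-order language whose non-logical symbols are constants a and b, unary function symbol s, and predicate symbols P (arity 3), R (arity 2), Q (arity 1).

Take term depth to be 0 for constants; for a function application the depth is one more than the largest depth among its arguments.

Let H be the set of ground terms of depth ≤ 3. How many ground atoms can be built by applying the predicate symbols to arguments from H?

First count ground terms of depth ≤ 3.
If N_k denotes the number of depth-≤k ground terms, the 2 constants give N_0 = 2, and each function symbol of arity r contributes N_{k-1}^r new terms at level k: N_k = 2 + N_{k-1}.
N_0 = 2
N_1 = 2 + 2 = 4
N_2 = 2 + 4 = 6
N_3 = 2 + 6 = 8
Explicitly: a, b, s(a), s(b), s(s(a)), s(s(b)), s(s(s(a))), s(s(s(b))).
So |H| = 8.
Each predicate of arity r yields |H|^r ground atoms (one per choice of an r-tuple from H):
  P: 8^3 = 512;  R: 8^2 = 64;  Q: 8
Total ground atoms: 512 + 64 + 8 = 584.

584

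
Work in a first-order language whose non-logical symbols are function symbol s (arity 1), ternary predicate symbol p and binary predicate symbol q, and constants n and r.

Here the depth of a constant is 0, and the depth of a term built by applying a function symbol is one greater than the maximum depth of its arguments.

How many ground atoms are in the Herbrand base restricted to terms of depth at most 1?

80

First count ground terms of depth ≤ 1.
Let N_k count ground terms of depth at most k. Each non-constant term of depth ≤ k is some function symbol applied to depth-≤(k−1) arguments, giving N_k = 2 + N_{k-1}.
N_0 = 2
N_1 = 2 + 2 = 4
Explicitly: n, r, s(n), s(r).
So |H| = 4.
Each predicate of arity r yields |H|^r ground atoms (one per choice of an r-tuple from H):
  p: 4^3 = 64;  q: 4^2 = 16
Total ground atoms: 64 + 16 = 80.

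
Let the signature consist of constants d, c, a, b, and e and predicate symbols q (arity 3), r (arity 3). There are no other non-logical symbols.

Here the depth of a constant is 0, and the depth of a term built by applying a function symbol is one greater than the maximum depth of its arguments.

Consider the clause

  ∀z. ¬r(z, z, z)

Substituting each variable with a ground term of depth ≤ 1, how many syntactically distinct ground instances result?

5

Ground terms of depth ≤ 1:
  With no function symbols every ground term is a constant, so there are exactly 5 ground terms at every depth bound.
  N_0 = 5
  N_1 = 5
  Explicitly: d, c, a, b, e.
So there are 5 ground terms available for substitution.
The clause has 1 distinct variable (z), which appears in the body. In the free term algebra distinct substitutions yield syntactically distinct ground instances.
Number of ground instances = 5.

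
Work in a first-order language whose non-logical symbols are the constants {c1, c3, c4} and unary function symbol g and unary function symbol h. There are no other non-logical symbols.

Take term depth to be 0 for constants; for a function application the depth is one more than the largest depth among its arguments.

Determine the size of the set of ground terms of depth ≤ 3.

45

Let N_k = |{terms of depth ≤ k}|. Then N_0 = 3 and N_k = 3 + N_{k-1} + N_{k-1} for k ≥ 1 (one summand per function symbol, arity giving the exponent).
N_0 = 3
N_1 = 3 + 3 + 3 = 9
N_2 = 3 + 9 + 9 = 21
N_3 = 3 + 21 + 21 = 45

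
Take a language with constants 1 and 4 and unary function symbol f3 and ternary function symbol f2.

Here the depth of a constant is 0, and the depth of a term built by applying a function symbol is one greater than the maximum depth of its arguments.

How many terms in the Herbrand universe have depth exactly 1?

10

If N_k denotes the number of depth-≤k ground terms, the 2 constants give N_0 = 2, and each function symbol of arity r contributes N_{k-1}^r new terms at level k: N_k = 2 + N_{k-1} + N_{k-1}^3.
N_0 = 2
N_1 = 2 + 2 + 2^3 = 12
Terms of depth exactly 1: N_1 − N_0 = 12 − 2 = 10.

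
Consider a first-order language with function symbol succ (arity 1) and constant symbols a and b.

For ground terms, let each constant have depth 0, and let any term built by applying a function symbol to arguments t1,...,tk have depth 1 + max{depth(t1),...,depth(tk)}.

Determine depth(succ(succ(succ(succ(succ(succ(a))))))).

6

depth(succ(a)) = 1 + depth(a) = 1 + 0 = 1
depth(succ(succ(a))) = 1 + depth(succ(a)) = 1 + 1 = 2
depth(succ(succ(succ(a)))) = 1 + depth(succ(succ(a))) = 1 + 2 = 3
depth(succ(succ(succ(succ(a))))) = 1 + depth(succ(succ(succ(a)))) = 1 + 3 = 4
depth(succ(succ(succ(succ(succ(a)))))) = 1 + depth(succ(succ(succ(succ(a))))) = 1 + 4 = 5
depth(succ(succ(succ(succ(succ(succ(a))))))) = 1 + depth(succ(succ(succ(succ(succ(a)))))) = 1 + 5 = 6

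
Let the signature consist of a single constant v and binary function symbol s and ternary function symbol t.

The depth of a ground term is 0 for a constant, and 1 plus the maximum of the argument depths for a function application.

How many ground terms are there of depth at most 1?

3

Count level by level. With function symbols s/2, t/3, the terms of depth ≤ k are the 1 constant together with each function applied to depth-≤(k−1) tuples, so N_k = 1 + N_{k-1}^2 + N_{k-1}^3.
N_0 = 1
N_1 = 1 + 1^2 + 1^3 = 3
Explicitly: v, s(v, v), t(v, v, v).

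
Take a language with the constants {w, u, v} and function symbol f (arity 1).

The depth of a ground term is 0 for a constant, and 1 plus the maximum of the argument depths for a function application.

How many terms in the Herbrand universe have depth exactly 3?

3

Count level by level. With function symbols f/1, the terms of depth ≤ k are the 3 constants together with each function applied to depth-≤(k−1) tuples, so N_k = 3 + N_{k-1}.
N_0 = 3
N_1 = 3 + 3 = 6
N_2 = 3 + 6 = 9
N_3 = 3 + 9 = 12
Terms of depth exactly 3: N_3 − N_2 = 12 − 9 = 3.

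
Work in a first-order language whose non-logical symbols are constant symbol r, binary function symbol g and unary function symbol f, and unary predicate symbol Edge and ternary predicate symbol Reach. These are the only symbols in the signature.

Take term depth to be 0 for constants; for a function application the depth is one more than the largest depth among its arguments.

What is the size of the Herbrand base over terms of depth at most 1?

30

First count ground terms of depth ≤ 1.
Write N_k for the number of ground terms of depth ≤ k. A term of depth ≤ k is either a constant or a function symbol applied to arguments of depth ≤ k−1, so N_k = 1 + N_{k-1}^2 + N_{k-1}.
N_0 = 1
N_1 = 1 + 1^2 + 1 = 3
So |H| = 3.
Ground atoms are formed by filling each argument slot of a predicate with a term from H, so an r-ary predicate gives |H|^r atoms:
  Edge: 3;  Reach: 3^3 = 27
Total ground atoms: 3 + 27 = 30.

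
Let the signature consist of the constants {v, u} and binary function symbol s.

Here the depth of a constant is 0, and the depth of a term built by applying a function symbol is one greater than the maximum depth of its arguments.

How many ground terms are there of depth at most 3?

Let N_k = |{terms of depth ≤ k}|. Then N_0 = 2 and N_k = 2 + N_{k-1}^2 for k ≥ 1 (one summand per function symbol, arity giving the exponent).
N_0 = 2
N_1 = 2 + 2^2 = 6
N_2 = 2 + 6^2 = 38
N_3 = 2 + 38^2 = 1446

1446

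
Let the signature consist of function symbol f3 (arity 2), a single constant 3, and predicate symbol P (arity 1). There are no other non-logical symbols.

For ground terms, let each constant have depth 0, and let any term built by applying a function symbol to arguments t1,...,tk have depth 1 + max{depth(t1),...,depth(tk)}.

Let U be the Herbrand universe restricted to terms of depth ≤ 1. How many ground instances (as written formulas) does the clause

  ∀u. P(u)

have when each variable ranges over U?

2

Ground terms of depth ≤ 1:
  Count level by level. With function symbols f3/2, the terms of depth ≤ k are the 1 constant together with each function applied to depth-≤(k−1) tuples, so N_k = 1 + N_{k-1}^2.
  N_0 = 1
  N_1 = 1 + 1^2 = 2
  Explicitly: 3, f3(3, 3).
So there are 2 ground terms available for substitution.
The body mentions the single quantified variable u; since ground terms form a free algebra, no two substitutions collapse to the same formula.
Number of ground instances = 2.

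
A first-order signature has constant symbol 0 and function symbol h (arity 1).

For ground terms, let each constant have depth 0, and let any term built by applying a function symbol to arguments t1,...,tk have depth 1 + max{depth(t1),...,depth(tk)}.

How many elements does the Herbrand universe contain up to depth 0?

If N_k denotes the number of depth-≤k ground terms, the 1 constant gives N_0 = 1, and each function symbol of arity r contributes N_{k-1}^r new terms at level k: N_k = 1 + N_{k-1}.
N_0 = 1
Explicitly: 0.

1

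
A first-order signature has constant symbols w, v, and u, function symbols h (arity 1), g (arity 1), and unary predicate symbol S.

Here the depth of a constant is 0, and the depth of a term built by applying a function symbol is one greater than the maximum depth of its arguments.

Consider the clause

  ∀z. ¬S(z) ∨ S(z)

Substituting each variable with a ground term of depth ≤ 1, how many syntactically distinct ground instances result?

Ground terms of depth ≤ 1:
  Let N_k = |{terms of depth ≤ k}|. Then N_0 = 3 and N_k = 3 + N_{k-1} + N_{k-1} for k ≥ 1 (one summand per function symbol, arity giving the exponent).
  N_0 = 3
  N_1 = 3 + 3 + 3 = 9
So there are 9 ground terms available for substitution.
The clause has 1 distinct variable (z), which appears in the body. In the free term algebra distinct substitutions yield syntactically distinct ground instances.
Number of ground instances = 9.

9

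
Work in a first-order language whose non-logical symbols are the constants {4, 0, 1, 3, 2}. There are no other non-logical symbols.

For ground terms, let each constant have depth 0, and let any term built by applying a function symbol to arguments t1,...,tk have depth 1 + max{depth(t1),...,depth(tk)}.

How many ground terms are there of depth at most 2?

5

With no function symbols every ground term is a constant, so there are exactly 5 ground terms at every depth bound.
N_0 = 5
N_1 = 5
N_2 = 5
Explicitly: 4, 0, 1, 3, 2.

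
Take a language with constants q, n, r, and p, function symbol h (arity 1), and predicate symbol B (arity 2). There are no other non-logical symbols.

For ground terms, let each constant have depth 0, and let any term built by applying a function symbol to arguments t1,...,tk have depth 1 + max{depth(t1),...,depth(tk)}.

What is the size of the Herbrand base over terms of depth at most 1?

First count ground terms of depth ≤ 1.
If N_k denotes the number of depth-≤k ground terms, the 4 constants give N_0 = 4, and each function symbol of arity r contributes N_{k-1}^r new terms at level k: N_k = 4 + N_{k-1}.
N_0 = 4
N_1 = 4 + 4 = 8
Explicitly: q, n, r, p, h(q), h(n), h(r), h(p).
So |H| = 8.
Each predicate of arity r yields |H|^r ground atoms (one per choice of an r-tuple from H):
  B: 8^2 = 64
Total ground atoms: 64.

64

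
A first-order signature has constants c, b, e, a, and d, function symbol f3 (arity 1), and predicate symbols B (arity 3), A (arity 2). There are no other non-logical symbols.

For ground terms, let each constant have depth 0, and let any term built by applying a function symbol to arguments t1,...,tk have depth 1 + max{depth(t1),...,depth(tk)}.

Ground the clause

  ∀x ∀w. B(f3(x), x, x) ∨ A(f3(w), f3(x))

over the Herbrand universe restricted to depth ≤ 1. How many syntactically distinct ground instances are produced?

100

Ground terms of depth ≤ 1:
  If N_k denotes the number of depth-≤k ground terms, the 5 constants give N_0 = 5, and each function symbol of arity r contributes N_{k-1}^r new terms at level k: N_k = 5 + N_{k-1}.
  N_0 = 5
  N_1 = 5 + 5 = 10
  Explicitly: c, b, e, a, d, f3(c), f3(b), f3(e), f3(a), f3(d).
So there are 10 ground terms available for substitution.
The clause has 2 distinct variables (x, w), each appearing in the body. In the free term algebra distinct substitutions yield syntactically distinct ground instances.
Number of ground instances = 10^2 = 100.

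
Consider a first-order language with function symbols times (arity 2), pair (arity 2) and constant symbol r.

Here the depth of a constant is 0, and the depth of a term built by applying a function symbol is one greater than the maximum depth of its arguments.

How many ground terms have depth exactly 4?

Count level by level. With function symbols times/2, pair/2, the terms of depth ≤ k are the 1 constant together with each function applied to depth-≤(k−1) tuples, so N_k = 1 + N_{k-1}^2 + N_{k-1}^2.
N_0 = 1
N_1 = 1 + 1^2 + 1^2 = 3
N_2 = 1 + 3^2 + 3^2 = 19
N_3 = 1 + 19^2 + 19^2 = 723
N_4 = 1 + 723^2 + 723^2 = 1045459
Terms of depth exactly 4: N_4 − N_3 = 1045459 − 723 = 1044736.

1044736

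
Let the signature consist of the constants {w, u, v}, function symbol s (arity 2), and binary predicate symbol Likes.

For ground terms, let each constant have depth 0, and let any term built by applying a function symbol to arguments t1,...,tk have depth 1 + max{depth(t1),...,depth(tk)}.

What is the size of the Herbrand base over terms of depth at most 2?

21609

First count ground terms of depth ≤ 2.
If N_k denotes the number of depth-≤k ground terms, the 3 constants give N_0 = 3, and each function symbol of arity r contributes N_{k-1}^r new terms at level k: N_k = 3 + N_{k-1}^2.
N_0 = 3
N_1 = 3 + 3^2 = 12
N_2 = 3 + 12^2 = 147
So |H| = 147.
Each predicate of arity r yields |H|^r ground atoms (one per choice of an r-tuple from H):
  Likes: 147^2 = 21609
Total ground atoms: 21609.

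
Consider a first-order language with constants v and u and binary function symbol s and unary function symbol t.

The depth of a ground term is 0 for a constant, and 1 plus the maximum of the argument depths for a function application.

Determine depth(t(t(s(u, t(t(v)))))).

5

depth(t(v)) = 1 + depth(v) = 1 + 0 = 1
depth(t(t(v))) = 1 + depth(t(v)) = 1 + 1 = 2
depth(s(u, t(t(v)))) = 1 + max(0, 2) = 3
depth(t(s(u, t(t(v))))) = 1 + depth(s(u, t(t(v)))) = 1 + 3 = 4
depth(t(t(s(u, t(t(v)))))) = 1 + depth(t(s(u, t(t(v))))) = 1 + 4 = 5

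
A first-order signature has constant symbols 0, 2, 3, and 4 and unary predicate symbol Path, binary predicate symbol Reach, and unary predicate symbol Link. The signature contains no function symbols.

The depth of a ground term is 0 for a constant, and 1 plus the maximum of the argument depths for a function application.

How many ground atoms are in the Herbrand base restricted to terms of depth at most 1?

24

First count ground terms of depth ≤ 1.
With no function symbols every ground term is a constant, so there are exactly 4 ground terms at every depth bound.
N_0 = 4
N_1 = 4
Explicitly: 0, 2, 3, 4.
So |H| = 4.
Ground atoms are formed by filling each argument slot of a predicate with a term from H, so an r-ary predicate gives |H|^r atoms:
  Path: 4;  Reach: 4^2 = 16;  Link: 4
Total ground atoms: 4 + 16 + 4 = 24.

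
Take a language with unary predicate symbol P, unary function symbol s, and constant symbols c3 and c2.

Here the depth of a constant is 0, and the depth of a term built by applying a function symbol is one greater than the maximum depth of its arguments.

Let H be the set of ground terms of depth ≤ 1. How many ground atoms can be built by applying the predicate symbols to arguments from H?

4

First count ground terms of depth ≤ 1.
Let N_k count ground terms of depth at most k. Each non-constant term of depth ≤ k is some function symbol applied to depth-≤(k−1) arguments, giving N_k = 2 + N_{k-1}.
N_0 = 2
N_1 = 2 + 2 = 4
So |H| = 4.
Ground atoms are formed by filling each argument slot of a predicate with a term from H, so an r-ary predicate gives |H|^r atoms:
  P: 4
Total ground atoms: 4.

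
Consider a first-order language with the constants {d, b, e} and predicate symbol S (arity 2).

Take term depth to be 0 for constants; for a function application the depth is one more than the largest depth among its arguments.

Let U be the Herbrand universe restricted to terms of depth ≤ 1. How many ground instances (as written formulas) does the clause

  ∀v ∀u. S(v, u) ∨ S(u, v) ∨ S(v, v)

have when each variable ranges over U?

Ground terms of depth ≤ 1:
  With no function symbols every ground term is a constant, so there are exactly 3 ground terms at every depth bound.
  N_0 = 3
  N_1 = 3
  Explicitly: d, b, e.
So there are 3 ground terms available for substitution.
Each of v, u ranges independently over the available ground terms, and distinct assignments produce distinct instances.
Number of ground instances = 3^2 = 9.

9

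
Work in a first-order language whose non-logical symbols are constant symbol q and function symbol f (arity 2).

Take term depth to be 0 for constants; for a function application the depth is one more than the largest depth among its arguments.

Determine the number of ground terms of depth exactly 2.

If N_k denotes the number of depth-≤k ground terms, the 1 constant gives N_0 = 1, and each function symbol of arity r contributes N_{k-1}^r new terms at level k: N_k = 1 + N_{k-1}^2.
N_0 = 1
N_1 = 1 + 1^2 = 2
N_2 = 1 + 2^2 = 5
Terms of depth exactly 2: N_2 − N_1 = 5 − 2 = 3.

3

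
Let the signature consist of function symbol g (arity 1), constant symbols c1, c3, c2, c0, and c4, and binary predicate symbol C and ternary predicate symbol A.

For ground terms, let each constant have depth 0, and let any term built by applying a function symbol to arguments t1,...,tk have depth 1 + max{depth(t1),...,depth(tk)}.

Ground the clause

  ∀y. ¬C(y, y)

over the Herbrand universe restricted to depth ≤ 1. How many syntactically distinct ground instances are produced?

10

Ground terms of depth ≤ 1:
  If N_k denotes the number of depth-≤k ground terms, the 5 constants give N_0 = 5, and each function symbol of arity r contributes N_{k-1}^r new terms at level k: N_k = 5 + N_{k-1}.
  N_0 = 5
  N_1 = 5 + 5 = 10
  Explicitly: c1, c3, c2, c0, c4, g(c1), g(c3), g(c2), g(c0), g(c4).
So there are 10 ground terms available for substitution.
The clause has 1 distinct variable (y), which appears in the body. In the free term algebra distinct substitutions yield syntactically distinct ground instances.
Number of ground instances = 10.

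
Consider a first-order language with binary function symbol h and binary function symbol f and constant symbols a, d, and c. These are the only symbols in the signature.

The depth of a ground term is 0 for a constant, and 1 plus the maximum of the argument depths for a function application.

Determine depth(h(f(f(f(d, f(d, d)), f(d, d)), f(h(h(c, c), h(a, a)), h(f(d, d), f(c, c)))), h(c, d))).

depth(f(d, d)) = 1 + max(0, 0) = 1
depth(f(d, f(d, d))) = 1 + max(0, 1) = 2
depth(f(f(d, f(d, d)), f(d, d))) = 1 + max(2, 1) = 3
depth(h(c, c)) = 1 + max(0, 0) = 1
depth(h(a, a)) = 1 + max(0, 0) = 1
depth(h(h(c, c), h(a, a))) = 1 + max(1, 1) = 2
depth(f(c, c)) = 1 + max(0, 0) = 1
depth(h(f(d, d), f(c, c))) = 1 + max(1, 1) = 2
depth(f(h(h(c, c), h(a, a)), h(f(d, d), f(c, c)))) = 1 + max(2, 2) = 3
depth(f(f(f(d, f(d, d)), f(d, d)), f(h(h(c, c), h(a, a)), h(f(d, d), f(c, c))))) = 1 + max(3, 3) = 4
depth(h(c, d)) = 1 + max(0, 0) = 1
depth(h(f(f(f(d, f(d, d)), f(d, d)), f(h(h(c, c), h(a, a)), h(f(d, d), f(c, c)))), h(c, d))) = 1 + max(4, 1) = 5

5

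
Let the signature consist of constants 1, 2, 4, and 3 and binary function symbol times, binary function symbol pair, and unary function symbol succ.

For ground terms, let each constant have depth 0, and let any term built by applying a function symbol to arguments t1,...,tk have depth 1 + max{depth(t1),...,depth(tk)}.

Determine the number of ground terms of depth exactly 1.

Write N_k for the number of ground terms of depth ≤ k. A term of depth ≤ k is either a constant or a function symbol applied to arguments of depth ≤ k−1, so N_k = 4 + N_{k-1}^2 + N_{k-1}^2 + N_{k-1}.
N_0 = 4
N_1 = 4 + 4^2 + 4^2 + 4 = 40
Terms of depth exactly 1: N_1 − N_0 = 40 − 4 = 36.

36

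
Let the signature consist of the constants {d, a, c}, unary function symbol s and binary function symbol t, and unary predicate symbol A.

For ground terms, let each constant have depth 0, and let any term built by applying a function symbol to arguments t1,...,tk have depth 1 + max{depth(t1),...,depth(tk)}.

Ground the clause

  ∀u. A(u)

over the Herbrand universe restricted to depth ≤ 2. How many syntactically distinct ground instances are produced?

Ground terms of depth ≤ 2:
  Let N_k count ground terms of depth at most k. Each non-constant term of depth ≤ k is some function symbol applied to depth-≤(k−1) arguments, giving N_k = 3 + N_{k-1} + N_{k-1}^2.
  N_0 = 3
  N_1 = 3 + 3 + 3^2 = 15
  N_2 = 3 + 15 + 15^2 = 243
So there are 243 ground terms available for substitution.
There is 1 variable to instantiate (u),  occurring in at least one literal, so different choices give different ground instances.
Number of ground instances = 243.

243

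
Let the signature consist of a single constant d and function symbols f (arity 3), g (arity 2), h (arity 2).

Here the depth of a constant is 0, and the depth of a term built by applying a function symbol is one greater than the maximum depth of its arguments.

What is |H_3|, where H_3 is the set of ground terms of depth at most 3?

931492

Write N_k for the number of ground terms of depth ≤ k. A term of depth ≤ k is either a constant or a function symbol applied to arguments of depth ≤ k−1, so N_k = 1 + N_{k-1}^3 + N_{k-1}^2 + N_{k-1}^2.
N_0 = 1
N_1 = 1 + 1^3 + 1^2 + 1^2 = 4
N_2 = 1 + 4^3 + 4^2 + 4^2 = 97
N_3 = 1 + 97^3 + 97^2 + 97^2 = 931492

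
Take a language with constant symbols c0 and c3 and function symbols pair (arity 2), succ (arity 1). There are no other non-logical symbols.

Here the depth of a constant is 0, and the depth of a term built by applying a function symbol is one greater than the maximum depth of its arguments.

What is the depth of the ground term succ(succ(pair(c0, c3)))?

depth(pair(c0, c3)) = 1 + max(0, 0) = 1
depth(succ(pair(c0, c3))) = 1 + depth(pair(c0, c3)) = 1 + 1 = 2
depth(succ(succ(pair(c0, c3)))) = 1 + depth(succ(pair(c0, c3))) = 1 + 2 = 3

3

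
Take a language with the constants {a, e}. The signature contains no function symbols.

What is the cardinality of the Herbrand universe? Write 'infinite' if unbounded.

2

There are no function symbols, so every ground term is one of the 2 constants.
The Herbrand universe is {a, e}, which is finite with 2 elements.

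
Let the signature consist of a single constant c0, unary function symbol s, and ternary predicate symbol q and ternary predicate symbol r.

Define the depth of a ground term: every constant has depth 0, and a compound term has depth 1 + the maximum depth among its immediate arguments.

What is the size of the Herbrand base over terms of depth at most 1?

First count ground terms of depth ≤ 1.
Let N_k count ground terms of depth at most k. Each non-constant term of depth ≤ k is some function symbol applied to depth-≤(k−1) arguments, giving N_k = 1 + N_{k-1}.
N_0 = 1
N_1 = 1 + 1 = 2
Explicitly: c0, s(c0).
So |H| = 2.
Each predicate of arity r yields |H|^r ground atoms (one per choice of an r-tuple from H):
  q: 2^3 = 8;  r: 2^3 = 8
Total ground atoms: 8 + 8 = 16.

16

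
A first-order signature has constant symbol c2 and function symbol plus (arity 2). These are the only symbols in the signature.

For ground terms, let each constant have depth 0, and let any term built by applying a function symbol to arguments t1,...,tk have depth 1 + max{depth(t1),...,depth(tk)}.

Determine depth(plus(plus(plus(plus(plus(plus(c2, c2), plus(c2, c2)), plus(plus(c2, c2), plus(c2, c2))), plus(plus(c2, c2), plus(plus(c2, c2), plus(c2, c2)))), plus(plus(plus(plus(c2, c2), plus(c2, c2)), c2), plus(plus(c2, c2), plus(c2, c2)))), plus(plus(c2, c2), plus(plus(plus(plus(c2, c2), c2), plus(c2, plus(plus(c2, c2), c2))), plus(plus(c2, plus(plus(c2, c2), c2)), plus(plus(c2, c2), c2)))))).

depth(plus(c2, c2)) = 1 + max(0, 0) = 1
depth(plus(plus(c2, c2), plus(c2, c2))) = 1 + max(1, 1) = 2
depth(plus(plus(plus(c2, c2), plus(c2, c2)), plus(plus(c2, c2), plus(c2, c2)))) = 1 + max(2, 2) = 3
depth(plus(plus(c2, c2), plus(plus(c2, c2), plus(c2, c2)))) = 1 + max(1, 2) = 3
depth(plus(plus(plus(plus(c2, c2), plus(c2, c2)), plus(plus(c2, c2), plus(c2, c2))), plus(plus(c2, c2), plus(plus(c2, c2), plus(c2, c2))))) = 1 + max(3, 3) = 4
depth(plus(plus(plus(c2, c2), plus(c2, c2)), c2)) = 1 + max(2, 0) = 3
depth(plus(plus(plus(plus(c2, c2), plus(c2, c2)), c2), plus(plus(c2, c2), plus(c2, c2)))) = 1 + max(3, 2) = 4
depth(plus(plus(plus(plus(plus(c2, c2), plus(c2, c2)), plus(plus(c2, c2), plus(c2, c2))), plus(plus(c2, c2), plus(plus(c2, c2), plus(c2, c2)))), plus(plus(plus(plus(c2, c2), plus(c2, c2)), c2), plus(plus(c2, c2), plus(c2, c2))))) = 1 + max(4, 4) = 5
depth(plus(plus(c2, c2), c2)) = 1 + max(1, 0) = 2
depth(plus(c2, plus(plus(c2, c2), c2))) = 1 + max(0, 2) = 3
depth(plus(plus(plus(c2, c2), c2), plus(c2, plus(plus(c2, c2), c2)))) = 1 + max(2, 3) = 4
depth(plus(plus(c2, plus(plus(c2, c2), c2)), plus(plus(c2, c2), c2))) = 1 + max(3, 2) = 4
depth(plus(plus(plus(plus(c2, c2), c2), plus(c2, plus(plus(c2, c2), c2))), plus(plus(c2, plus(plus(c2, c2), c2)), plus(plus(c2, c2), c2)))) = 1 + max(4, 4) = 5
depth(plus(plus(c2, c2), plus(plus(plus(plus(c2, c2), c2), plus(c2, plus(plus(c2, c2), c2))), plus(plus(c2, plus(plus(c2, c2), c2)), plus(plus(c2, c2), c2))))) = 1 + max(1, 5) = 6
depth(plus(plus(plus(plus(plus(plus(c2, c2), plus(c2, c2)), plus(plus(c2, c2), plus(c2, c2))), plus(plus(c2, c2), plus(plus(c2, c2), plus(c2, c2)))), plus(plus(plus(plus(c2, c2), plus(c2, c2)), c2), plus(plus(c2, c2), plus(c2, c2)))), plus(plus(c2, c2), plus(plus(plus(plus(c2, c2), c2), plus(c2, plus(plus(c2, c2), c2))), plus(plus(c2, plus(plus(c2, c2), c2)), plus(plus(c2, c2), c2)))))) = 1 + max(5, 6) = 7

7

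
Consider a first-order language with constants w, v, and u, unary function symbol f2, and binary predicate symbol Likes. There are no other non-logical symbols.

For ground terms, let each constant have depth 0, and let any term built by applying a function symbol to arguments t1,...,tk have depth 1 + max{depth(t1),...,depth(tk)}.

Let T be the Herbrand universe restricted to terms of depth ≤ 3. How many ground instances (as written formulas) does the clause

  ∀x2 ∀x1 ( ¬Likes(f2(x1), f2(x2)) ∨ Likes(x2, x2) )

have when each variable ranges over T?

Ground terms of depth ≤ 3:
  Write N_k for the number of ground terms of depth ≤ k. A term of depth ≤ k is either a constant or a function symbol applied to arguments of depth ≤ k−1, so N_k = 3 + N_{k-1}.
  N_0 = 3
  N_1 = 3 + 3 = 6
  N_2 = 3 + 6 = 9
  N_3 = 3 + 9 = 12
So there are 12 ground terms available for substitution.
The body mentions every one of the 2 quantified variables; since ground terms form a free algebra, no two substitutions collapse to the same formula.
Number of ground instances = 12^2 = 144.

144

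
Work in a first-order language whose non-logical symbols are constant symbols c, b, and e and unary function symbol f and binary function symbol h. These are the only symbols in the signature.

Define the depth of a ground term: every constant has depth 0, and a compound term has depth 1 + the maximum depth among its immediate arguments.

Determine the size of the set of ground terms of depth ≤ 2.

Let N_k count ground terms of depth at most k. Each non-constant term of depth ≤ k is some function symbol applied to depth-≤(k−1) arguments, giving N_k = 3 + N_{k-1} + N_{k-1}^2.
N_0 = 3
N_1 = 3 + 3 + 3^2 = 15
N_2 = 3 + 15 + 15^2 = 243

243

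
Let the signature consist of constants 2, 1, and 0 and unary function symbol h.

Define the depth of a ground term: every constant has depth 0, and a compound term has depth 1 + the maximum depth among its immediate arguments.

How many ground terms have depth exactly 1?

Let N_k = |{terms of depth ≤ k}|. Then N_0 = 3 and N_k = 3 + N_{k-1} for k ≥ 1 (one summand per function symbol, arity giving the exponent).
N_0 = 3
N_1 = 3 + 3 = 6
Terms of depth exactly 1: N_1 − N_0 = 6 − 3 = 3.

3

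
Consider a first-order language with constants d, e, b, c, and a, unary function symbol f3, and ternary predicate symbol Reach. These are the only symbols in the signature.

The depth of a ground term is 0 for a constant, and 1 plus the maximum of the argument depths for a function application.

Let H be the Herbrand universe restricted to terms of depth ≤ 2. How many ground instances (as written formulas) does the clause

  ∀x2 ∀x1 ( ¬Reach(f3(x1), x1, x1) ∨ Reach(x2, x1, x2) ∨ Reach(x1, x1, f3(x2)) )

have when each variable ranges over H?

Ground terms of depth ≤ 2:
  Count level by level. With function symbols f3/1, the terms of depth ≤ k are the 5 constants together with each function applied to depth-≤(k−1) tuples, so N_k = 5 + N_{k-1}.
  N_0 = 5
  N_1 = 5 + 5 = 10
  N_2 = 5 + 10 = 15
So there are 15 ground terms available for substitution.
Each of x2, x1 ranges independently over the available ground terms, and distinct assignments produce distinct instances.
Number of ground instances = 15^2 = 225.

225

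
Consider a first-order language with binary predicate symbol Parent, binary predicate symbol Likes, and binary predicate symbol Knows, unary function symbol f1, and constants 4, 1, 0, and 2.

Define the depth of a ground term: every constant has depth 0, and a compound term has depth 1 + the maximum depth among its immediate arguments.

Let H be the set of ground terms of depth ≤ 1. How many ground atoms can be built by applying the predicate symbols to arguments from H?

192

First count ground terms of depth ≤ 1.
Let N_k count ground terms of depth at most k. Each non-constant term of depth ≤ k is some function symbol applied to depth-≤(k−1) arguments, giving N_k = 4 + N_{k-1}.
N_0 = 4
N_1 = 4 + 4 = 8
So |H| = 8.
Each predicate of arity r yields |H|^r ground atoms (one per choice of an r-tuple from H):
  Parent: 8^2 = 64;  Likes: 8^2 = 64;  Knows: 8^2 = 64
Total ground atoms: 64 + 64 + 64 = 192.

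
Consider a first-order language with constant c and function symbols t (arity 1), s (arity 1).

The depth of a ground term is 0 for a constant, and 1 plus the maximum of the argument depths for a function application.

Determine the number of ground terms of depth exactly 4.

16

If N_k denotes the number of depth-≤k ground terms, the 1 constant gives N_0 = 1, and each function symbol of arity r contributes N_{k-1}^r new terms at level k: N_k = 1 + N_{k-1} + N_{k-1}.
N_0 = 1
N_1 = 1 + 1 + 1 = 3
N_2 = 1 + 3 + 3 = 7
N_3 = 1 + 7 + 7 = 15
N_4 = 1 + 15 + 15 = 31
Terms of depth exactly 4: N_4 − N_3 = 31 − 15 = 16.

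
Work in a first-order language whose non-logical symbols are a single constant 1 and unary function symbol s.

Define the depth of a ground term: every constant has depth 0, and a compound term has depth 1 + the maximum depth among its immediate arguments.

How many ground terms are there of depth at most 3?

4

Let N_k = |{terms of depth ≤ k}|. Then N_0 = 1 and N_k = 1 + N_{k-1} for k ≥ 1 (one summand per function symbol, arity giving the exponent).
N_0 = 1
N_1 = 1 + 1 = 2
N_2 = 1 + 2 = 3
N_3 = 1 + 3 = 4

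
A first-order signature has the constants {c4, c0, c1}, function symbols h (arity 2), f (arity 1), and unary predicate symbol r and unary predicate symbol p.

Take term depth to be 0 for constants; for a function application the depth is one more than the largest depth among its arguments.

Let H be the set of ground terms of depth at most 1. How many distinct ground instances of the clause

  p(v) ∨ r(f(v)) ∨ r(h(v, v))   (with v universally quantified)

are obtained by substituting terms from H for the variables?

Ground terms of depth ≤ 1:
  Let N_k = |{terms of depth ≤ k}|. Then N_0 = 3 and N_k = 3 + N_{k-1}^2 + N_{k-1} for k ≥ 1 (one summand per function symbol, arity giving the exponent).
  N_0 = 3
  N_1 = 3 + 3^2 + 3 = 15
So there are 15 ground terms available for substitution.
There is 1 variable to instantiate (v),  occurring in at least one literal, so different choices give different ground instances.
Number of ground instances = 15.

15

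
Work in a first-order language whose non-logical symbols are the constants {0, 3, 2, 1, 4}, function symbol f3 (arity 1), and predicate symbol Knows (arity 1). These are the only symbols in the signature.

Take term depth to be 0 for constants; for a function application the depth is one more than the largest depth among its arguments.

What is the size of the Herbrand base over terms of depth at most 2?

First count ground terms of depth ≤ 2.
Write N_k for the number of ground terms of depth ≤ k. A term of depth ≤ k is either a constant or a function symbol applied to arguments of depth ≤ k−1, so N_k = 5 + N_{k-1}.
N_0 = 5
N_1 = 5 + 5 = 10
N_2 = 5 + 10 = 15
So |H| = 15.
Ground atoms are formed by filling each argument slot of a predicate with a term from H, so an r-ary predicate gives |H|^r atoms:
  Knows: 15
Total ground atoms: 15.

15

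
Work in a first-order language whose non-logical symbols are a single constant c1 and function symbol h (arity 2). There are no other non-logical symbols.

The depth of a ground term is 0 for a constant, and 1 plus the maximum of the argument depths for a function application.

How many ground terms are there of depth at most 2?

Write N_k for the number of ground terms of depth ≤ k. A term of depth ≤ k is either a constant or a function symbol applied to arguments of depth ≤ k−1, so N_k = 1 + N_{k-1}^2.
N_0 = 1
N_1 = 1 + 1^2 = 2
N_2 = 1 + 2^2 = 5
Explicitly: c1, h(c1, c1), h(c1, h(c1, c1)), h(h(c1, c1), c1), h(h(c1, c1), h(c1, c1)).

5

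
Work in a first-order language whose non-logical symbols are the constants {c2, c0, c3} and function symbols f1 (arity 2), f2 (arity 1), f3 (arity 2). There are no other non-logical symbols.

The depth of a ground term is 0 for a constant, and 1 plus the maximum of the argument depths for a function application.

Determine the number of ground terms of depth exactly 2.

Write N_k for the number of ground terms of depth ≤ k. A term of depth ≤ k is either a constant or a function symbol applied to arguments of depth ≤ k−1, so N_k = 3 + N_{k-1}^2 + N_{k-1} + N_{k-1}^2.
N_0 = 3
N_1 = 3 + 3^2 + 3 + 3^2 = 24
N_2 = 3 + 24^2 + 24 + 24^2 = 1179
Terms of depth exactly 2: N_2 − N_1 = 1179 − 24 = 1155.

1155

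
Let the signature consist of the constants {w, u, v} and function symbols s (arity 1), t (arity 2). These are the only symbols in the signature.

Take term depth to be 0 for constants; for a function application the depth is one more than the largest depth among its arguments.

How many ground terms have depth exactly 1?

Write N_k for the number of ground terms of depth ≤ k. A term of depth ≤ k is either a constant or a function symbol applied to arguments of depth ≤ k−1, so N_k = 3 + N_{k-1} + N_{k-1}^2.
N_0 = 3
N_1 = 3 + 3 + 3^2 = 15
Terms of depth exactly 1: N_1 − N_0 = 15 − 3 = 12.

12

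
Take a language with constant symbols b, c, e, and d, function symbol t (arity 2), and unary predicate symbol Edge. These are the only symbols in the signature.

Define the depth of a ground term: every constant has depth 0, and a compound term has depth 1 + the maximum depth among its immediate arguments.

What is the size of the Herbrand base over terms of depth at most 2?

First count ground terms of depth ≤ 2.
Write N_k for the number of ground terms of depth ≤ k. A term of depth ≤ k is either a constant or a function symbol applied to arguments of depth ≤ k−1, so N_k = 4 + N_{k-1}^2.
N_0 = 4
N_1 = 4 + 4^2 = 20
N_2 = 4 + 20^2 = 404
So |H| = 404.
Each predicate of arity r yields |H|^r ground atoms (one per choice of an r-tuple from H):
  Edge: 404
Total ground atoms: 404.

404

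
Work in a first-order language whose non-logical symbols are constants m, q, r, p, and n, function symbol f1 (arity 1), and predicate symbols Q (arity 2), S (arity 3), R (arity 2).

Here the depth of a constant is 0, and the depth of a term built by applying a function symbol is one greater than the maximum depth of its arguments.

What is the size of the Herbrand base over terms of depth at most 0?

First count ground terms of depth ≤ 0.
Count level by level. With function symbols f1/1, the terms of depth ≤ k are the 5 constants together with each function applied to depth-≤(k−1) tuples, so N_k = 5 + N_{k-1}.
N_0 = 5
So |H| = 5.
Each predicate of arity r yields |H|^r ground atoms (one per choice of an r-tuple from H):
  Q: 5^2 = 25;  S: 5^3 = 125;  R: 5^2 = 25
Total ground atoms: 25 + 125 + 25 = 175.

175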